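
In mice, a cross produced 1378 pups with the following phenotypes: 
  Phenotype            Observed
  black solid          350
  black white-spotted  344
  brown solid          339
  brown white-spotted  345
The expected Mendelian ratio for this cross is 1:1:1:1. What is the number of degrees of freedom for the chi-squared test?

3

A goodness-of-fit test with 4 phenotype classes has df = 4 − 1 = 3.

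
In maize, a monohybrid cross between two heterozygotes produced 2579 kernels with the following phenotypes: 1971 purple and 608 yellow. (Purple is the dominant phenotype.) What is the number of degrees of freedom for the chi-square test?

For a monohybrid cross between heterozygotes with complete dominance, the expected phenotypic ratio is 3:1.
A goodness-of-fit test with 2 phenotype classes has df = 2 − 1 = 1.

1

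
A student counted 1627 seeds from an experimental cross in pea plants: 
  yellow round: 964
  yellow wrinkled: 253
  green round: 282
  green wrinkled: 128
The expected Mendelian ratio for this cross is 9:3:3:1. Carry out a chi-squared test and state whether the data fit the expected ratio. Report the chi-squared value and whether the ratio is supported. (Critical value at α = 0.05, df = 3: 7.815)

20.041; not consistent

Expected counts for N = 1627 under a 9:3:3:1 ratio (total parts = 16):
  yellow round: 1627 × 9/16 = 915.1875
  yellow wrinkled: 1627 × 3/16 = 305.0625
  green round: 1627 × 3/16 = 305.0625
  green wrinkled: 1627 × 1/16 = 101.6875
χ² = Σ (O − E)² / E
  yellow round: (964 − 915.1875)² / 915.1875 = 2.6035
  yellow wrinkled: (253 − 305.0625)² / 305.0625 = 8.8851
  green round: (282 − 305.0625)² / 305.0625 = 1.7435
  green wrinkled: (128 − 101.6875)² / 101.6875 = 6.8086
χ² = 2.6035 + 8.8851 + 1.7435 + 6.8086 = 20.0407 ≈ 20.041
Degrees of freedom = 4 − 1 = 3; critical value at α = 0.05 is 7.815.
Since 20.041 > 7.815, we reject the null hypothesis — the data do not fit the 9:3:3:1 ratio.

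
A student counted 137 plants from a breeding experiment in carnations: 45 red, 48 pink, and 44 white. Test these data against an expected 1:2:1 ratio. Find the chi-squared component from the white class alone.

Total ratio parts = 4. Expected numbers out of 137:
  red: 137 × 1/4 = 34.25
  pink: 137 × 2/4 = 68.5
  white: 137 × 1/4 = 34.25
Contribution of white: (44 − 34.25)² / 34.25 = 2.7755

2.776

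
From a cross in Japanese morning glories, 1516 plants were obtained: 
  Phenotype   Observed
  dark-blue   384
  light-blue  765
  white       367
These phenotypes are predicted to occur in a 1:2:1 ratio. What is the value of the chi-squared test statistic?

Expected counts for N = 1516 under a 1:2:1 ratio (total parts = 4):
  dark-blue: 1516 × 1/4 = 379
  light-blue: 1516 × 2/4 = 758
  white: 1516 × 1/4 = 379
χ² = Σ (O − E)² / E
  dark-blue: (384 − 379)² / 379 = 0.0660
  light-blue: (765 − 758)² / 758 = 0.0646
  white: (367 − 379)² / 379 = 0.3799
χ² = 0.0660 + 0.0646 + 0.3799 = 0.5105 ≈ 0.511

0.511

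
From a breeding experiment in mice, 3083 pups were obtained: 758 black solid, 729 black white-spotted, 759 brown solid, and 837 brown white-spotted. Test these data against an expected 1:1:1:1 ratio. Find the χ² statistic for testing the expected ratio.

8.346

Expected counts for N = 3083 under a 1:1:1:1 ratio (total parts = 4):
  black solid: 3083 × 1/4 = 770.75
  black white-spotted: 3083 × 1/4 = 770.75
  brown solid: 3083 × 1/4 = 770.75
  brown white-spotted: 3083 × 1/4 = 770.75
χ² = Σ (O − E)² / E
  black solid: (758 − 770.75)² / 770.75 = 0.2109
  black white-spotted: (729 − 770.75)² / 770.75 = 2.2615
  brown solid: (759 − 770.75)² / 770.75 = 0.1791
  brown white-spotted: (837 − 770.75)² / 770.75 = 5.6945
χ² = 0.2109 + 2.2615 + 0.1791 + 5.6945 = 8.346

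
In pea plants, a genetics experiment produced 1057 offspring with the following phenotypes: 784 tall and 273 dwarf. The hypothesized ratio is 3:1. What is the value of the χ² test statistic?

0.386

Total ratio parts = 4. Expected numbers out of 1057:
  tall: 1057 × 3/4 = 792.75
  dwarf: 1057 × 1/4 = 264.25
χ² = Σ (O − E)² / E
  tall: (784 − 792.75)² / 792.75 = 0.0966
  dwarf: (273 − 264.25)² / 264.25 = 0.2897
χ² = 0.0966 + 0.2897 = 0.3863 ≈ 0.386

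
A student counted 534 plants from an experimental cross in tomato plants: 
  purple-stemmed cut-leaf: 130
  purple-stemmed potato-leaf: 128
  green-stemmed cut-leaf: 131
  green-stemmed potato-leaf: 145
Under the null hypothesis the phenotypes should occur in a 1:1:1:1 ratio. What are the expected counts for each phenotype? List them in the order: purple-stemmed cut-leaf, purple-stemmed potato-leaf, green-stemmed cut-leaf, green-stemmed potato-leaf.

133.5, 133.5, 133.5, 133.5

The 1:1:1:1 ratio has 4 parts, so with N = 534 the expected counts are:
  purple-stemmed cut-leaf: 534 × 1/4 = 133.5
  purple-stemmed potato-leaf: 534 × 1/4 = 133.5
  green-stemmed cut-leaf: 534 × 1/4 = 133.5
  green-stemmed potato-leaf: 534 × 1/4 = 133.5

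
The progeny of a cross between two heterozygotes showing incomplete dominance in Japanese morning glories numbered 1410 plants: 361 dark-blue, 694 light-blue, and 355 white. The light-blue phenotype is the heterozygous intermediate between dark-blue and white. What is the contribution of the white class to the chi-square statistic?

With incomplete dominance, a heterozygote × heterozygote cross gives a 1:2:1 phenotypic ratio.
Expected counts for N = 1410 under a 1:2:1 ratio (total parts = 4):
  dark-blue: 1410 × 1/4 = 352.5
  light-blue: 1410 × 2/4 = 705
  white: 1410 × 1/4 = 352.5
Contribution of white: (355 − 352.5)² / 352.5 = 0.0177

0.018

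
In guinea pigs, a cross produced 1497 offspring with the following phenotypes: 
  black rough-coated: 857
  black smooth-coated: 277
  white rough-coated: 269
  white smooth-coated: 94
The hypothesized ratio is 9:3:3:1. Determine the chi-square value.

The 9:3:3:1 ratio has 16 parts, so with N = 1497 the expected counts are:
  black rough-coated: 1497 × 9/16 = 842.0625
  black smooth-coated: 1497 × 3/16 = 280.6875
  white rough-coated: 1497 × 3/16 = 280.6875
  white smooth-coated: 1497 × 1/16 = 93.5625
χ² = Σ (O − E)² / E
  black rough-coated: (857 − 842.0625)² / 842.0625 = 0.2650
  black smooth-coated: (277 − 280.6875)² / 280.6875 = 0.0484
  white rough-coated: (269 − 280.6875)² / 280.6875 = 0.4867
  white smooth-coated: (94 − 93.5625)² / 93.5625 = 0.0020
χ² = 0.2650 + 0.0484 + 0.4867 + 0.0020 = 0.8021 ≈ 0.802

0.802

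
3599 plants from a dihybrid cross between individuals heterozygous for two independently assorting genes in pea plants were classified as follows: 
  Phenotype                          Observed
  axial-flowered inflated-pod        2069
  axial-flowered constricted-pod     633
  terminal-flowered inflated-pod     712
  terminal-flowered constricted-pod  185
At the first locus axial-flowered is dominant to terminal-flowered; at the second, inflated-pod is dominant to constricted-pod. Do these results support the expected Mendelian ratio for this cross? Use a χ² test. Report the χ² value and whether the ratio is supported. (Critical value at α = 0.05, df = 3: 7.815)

12.712; not consistent

A dihybrid F₂ with independent assortment and complete dominance at both loci gives a 9:3:3:1 phenotypic ratio.
Expected counts for N = 3599 under a 9:3:3:1 ratio (total parts = 16):
  axial-flowered inflated-pod: 3599 × 9/16 = 2024.4375
  axial-flowered constricted-pod: 3599 × 3/16 = 674.8125
  terminal-flowered inflated-pod: 3599 × 3/16 = 674.8125
  terminal-flowered constricted-pod: 3599 × 1/16 = 224.9375
χ² = Σ (O − E)² / E
  axial-flowered inflated-pod: (2069 − 2024.4375)² / 2024.4375 = 0.9809
  axial-flowered constricted-pod: (633 − 674.8125)² / 674.8125 = 2.5908
  terminal-flowered inflated-pod: (712 − 674.8125)² / 674.8125 = 2.0493
  terminal-flowered constricted-pod: (185 − 224.9375)² / 224.9375 = 7.0909
χ² = 0.9809 + 2.5908 + 2.0493 + 7.0909 = 12.7119 ≈ 12.712
Degrees of freedom = 4 − 1 = 3; critical value at α = 0.05 is 7.815.
Since 12.712 > 7.815, we reject the null hypothesis — the data do not fit the 9:3:3:1 ratio.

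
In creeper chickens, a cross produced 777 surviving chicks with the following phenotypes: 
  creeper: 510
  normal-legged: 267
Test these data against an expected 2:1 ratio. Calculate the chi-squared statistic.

Total ratio parts = 3. Expected numbers out of 777:
  creeper: 777 × 2/3 = 518
  normal-legged: 777 × 1/3 = 259
χ² = Σ (O − E)² / E
  creeper: (510 − 518)² / 518 = 0.1236
  normal-legged: (267 − 259)² / 259 = 0.2471
χ² = 0.1236 + 0.2471 = 0.3707 ≈ 0.371

0.371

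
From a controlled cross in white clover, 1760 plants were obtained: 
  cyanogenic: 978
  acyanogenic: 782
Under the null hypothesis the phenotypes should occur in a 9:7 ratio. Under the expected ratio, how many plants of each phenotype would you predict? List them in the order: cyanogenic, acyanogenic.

Under the 9:7 hypothesis (Σ ratio = 16, N = 1760):
  cyanogenic: 1760 × 9/16 = 990
  acyanogenic: 1760 × 7/16 = 770

990, 770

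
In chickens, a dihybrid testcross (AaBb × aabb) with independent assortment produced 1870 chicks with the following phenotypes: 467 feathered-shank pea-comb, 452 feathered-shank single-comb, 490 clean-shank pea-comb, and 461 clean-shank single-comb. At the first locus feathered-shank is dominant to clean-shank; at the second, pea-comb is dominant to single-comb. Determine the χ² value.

1.688

A dihybrid testcross with independent assortment gives a 1:1:1:1 ratio.
The 1:1:1:1 ratio has 4 parts, so with N = 1870 the expected counts are:
  feathered-shank pea-comb: 1870 × 1/4 = 467.5
  feathered-shank single-comb: 1870 × 1/4 = 467.5
  clean-shank pea-comb: 1870 × 1/4 = 467.5
  clean-shank single-comb: 1870 × 1/4 = 467.5
χ² = Σ (O − E)² / E
  feathered-shank pea-comb: (467 − 467.5)² / 467.5 = 0.0005
  feathered-shank single-comb: (452 − 467.5)² / 467.5 = 0.5139
  clean-shank pea-comb: (490 − 467.5)² / 467.5 = 1.0829
  clean-shank single-comb: (461 − 467.5)² / 467.5 = 0.0904
χ² = 0.0005 + 0.5139 + 1.0829 + 0.0904 = 1.6877 ≈ 1.688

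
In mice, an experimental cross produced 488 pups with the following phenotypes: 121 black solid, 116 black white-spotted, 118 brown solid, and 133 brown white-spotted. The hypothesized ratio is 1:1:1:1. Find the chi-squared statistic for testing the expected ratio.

1.426

Total ratio parts = 4. Expected numbers out of 488:
  black solid: 488 × 1/4 = 122
  black white-spotted: 488 × 1/4 = 122
  brown solid: 488 × 1/4 = 122
  brown white-spotted: 488 × 1/4 = 122
χ² = Σ (O − E)² / E
  black solid: (121 − 122)² / 122 = 0.0082
  black white-spotted: (116 − 122)² / 122 = 0.2951
  brown solid: (118 − 122)² / 122 = 0.1311
  brown white-spotted: (133 − 122)² / 122 = 0.9918
χ² = 0.0082 + 0.2951 + 0.1311 + 0.9918 = 1.4262 ≈ 1.426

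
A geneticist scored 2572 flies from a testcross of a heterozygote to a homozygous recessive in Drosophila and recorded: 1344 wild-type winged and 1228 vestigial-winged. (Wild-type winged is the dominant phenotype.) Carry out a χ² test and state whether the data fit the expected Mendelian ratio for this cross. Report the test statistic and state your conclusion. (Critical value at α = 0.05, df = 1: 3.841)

5.232; not consistent

A testcross of a heterozygote (Aa × aa) gives a 1:1 phenotypic ratio.
Under the 1:1 hypothesis (Σ ratio = 2, N = 2572):
  wild-type winged: 2572 × 1/2 = 1286
  vestigial-winged: 2572 × 1/2 = 1286
χ² = Σ (O − E)² / E
  wild-type winged: (1344 − 1286)² / 1286 = 2.6159
  vestigial-winged: (1228 − 1286)² / 1286 = 2.6159
χ² = 2.6159 + 2.6159 = 5.2318 ≈ 5.232
Degrees of freedom = 2 − 1 = 1; critical value at α = 0.05 is 3.841.
Since 5.232 > 3.841, we reject the null hypothesis — the data do not fit the 1:1 ratio.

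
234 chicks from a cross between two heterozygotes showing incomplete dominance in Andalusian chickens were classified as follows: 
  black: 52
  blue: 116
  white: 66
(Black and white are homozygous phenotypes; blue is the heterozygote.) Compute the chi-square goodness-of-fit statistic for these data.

With incomplete dominance, a heterozygote × heterozygote cross gives a 1:2:1 phenotypic ratio.
Total ratio parts = 4. Expected numbers out of 234:
  black: 234 × 1/4 = 58.5
  blue: 234 × 2/4 = 117
  white: 234 × 1/4 = 58.5
χ² = Σ (O − E)² / E
  black: (52 − 58.5)² / 58.5 = 0.7222
  blue: (116 − 117)² / 117 = 0.0085
  white: (66 − 58.5)² / 58.5 = 0.9615
χ² = 0.7222 + 0.0085 + 0.9615 = 1.6922 ≈ 1.692

1.692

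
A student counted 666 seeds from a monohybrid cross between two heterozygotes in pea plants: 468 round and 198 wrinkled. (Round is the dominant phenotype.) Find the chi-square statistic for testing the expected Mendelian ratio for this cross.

7.946

For a monohybrid cross between heterozygotes with complete dominance, the expected phenotypic ratio is 3:1.
Expected counts for N = 666 under a 3:1 ratio (total parts = 4):
  round: 666 × 3/4 = 499.5
  wrinkled: 666 × 1/4 = 166.5
χ² = Σ (O − E)² / E
  round: (468 − 499.5)² / 499.5 = 1.9865
  wrinkled: (198 − 166.5)² / 166.5 = 5.9595
χ² = 1.9865 + 5.9595 = 7.946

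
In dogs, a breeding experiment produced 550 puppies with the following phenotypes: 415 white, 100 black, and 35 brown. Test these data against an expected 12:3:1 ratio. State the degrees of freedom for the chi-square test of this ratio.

A goodness-of-fit test with 3 phenotype classes has df = 3 − 1 = 2.

2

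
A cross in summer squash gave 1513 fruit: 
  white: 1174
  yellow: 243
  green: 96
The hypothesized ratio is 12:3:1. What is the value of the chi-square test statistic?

Total ratio parts = 16. Expected numbers out of 1513:
  white: 1513 × 12/16 = 1134.75
  yellow: 1513 × 3/16 = 283.6875
  green: 1513 × 1/16 = 94.5625
χ² = Σ (O − E)² / E
  white: (1174 − 1134.75)² / 1134.75 = 1.3576
  yellow: (243 − 283.6875)² / 283.6875 = 5.8356
  green: (96 − 94.5625)² / 94.5625 = 0.0219
χ² = 1.3576 + 5.8356 + 0.0219 = 7.2151 ≈ 7.215

7.215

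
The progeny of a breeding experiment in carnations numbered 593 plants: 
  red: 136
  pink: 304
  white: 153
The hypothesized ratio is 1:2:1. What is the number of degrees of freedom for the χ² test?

2

A goodness-of-fit test with 3 phenotype classes has df = 3 − 1 = 2.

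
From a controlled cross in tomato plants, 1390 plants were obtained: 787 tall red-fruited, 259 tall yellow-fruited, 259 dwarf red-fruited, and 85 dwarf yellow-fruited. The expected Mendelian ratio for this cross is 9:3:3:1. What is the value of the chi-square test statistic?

0.094

The 9:3:3:1 ratio has 16 parts, so with N = 1390 the expected counts are:
  tall red-fruited: 1390 × 9/16 = 781.875
  tall yellow-fruited: 1390 × 3/16 = 260.625
  dwarf red-fruited: 1390 × 3/16 = 260.625
  dwarf yellow-fruited: 1390 × 1/16 = 86.875
χ² = Σ (O − E)² / E
  tall red-fruited: (787 − 781.875)² / 781.875 = 0.0336
  tall yellow-fruited: (259 − 260.625)² / 260.625 = 0.0101
  dwarf red-fruited: (259 − 260.625)² / 260.625 = 0.0101
  dwarf yellow-fruited: (85 − 86.875)² / 86.875 = 0.0405
χ² = 0.0336 + 0.0101 + 0.0101 + 0.0405 = 0.0943 ≈ 0.094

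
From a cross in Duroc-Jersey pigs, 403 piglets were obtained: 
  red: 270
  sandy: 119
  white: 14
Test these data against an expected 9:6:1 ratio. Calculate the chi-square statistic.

20.074

Under the 9:6:1 hypothesis (Σ ratio = 16, N = 403):
  red: 403 × 9/16 = 226.6875
  sandy: 403 × 6/16 = 151.125
  white: 403 × 1/16 = 25.1875
χ² = Σ (O − E)² / E
  red: (270 − 226.6875)² / 226.6875 = 8.2756
  sandy: (119 − 151.125)² / 151.125 = 6.8289
  white: (14 − 25.1875)² / 25.1875 = 4.9691
χ² = 8.2756 + 6.8289 + 4.9691 = 20.0736 ≈ 20.074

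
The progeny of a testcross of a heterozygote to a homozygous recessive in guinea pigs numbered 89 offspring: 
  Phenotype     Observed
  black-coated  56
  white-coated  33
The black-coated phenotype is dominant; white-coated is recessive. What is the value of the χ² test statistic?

A testcross of a heterozygote (Aa × aa) gives a 1:1 phenotypic ratio.
Expected counts for N = 89 under a 1:1 ratio (total parts = 2):
  black-coated: 89 × 1/2 = 44.5
  white-coated: 89 × 1/2 = 44.5
χ² = Σ (O − E)² / E
  black-coated: (56 − 44.5)² / 44.5 = 2.9719
  white-coated: (33 − 44.5)² / 44.5 = 2.9719
χ² = 2.9719 + 2.9719 = 5.9438 ≈ 5.944

5.944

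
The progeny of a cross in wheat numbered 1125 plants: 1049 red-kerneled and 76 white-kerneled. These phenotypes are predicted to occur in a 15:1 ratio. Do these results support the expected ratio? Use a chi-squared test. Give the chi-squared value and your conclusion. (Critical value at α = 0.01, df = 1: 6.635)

0.491; consistent

Under the 15:1 hypothesis (Σ ratio = 16, N = 1125):
  red-kerneled: 1125 × 15/16 = 1054.6875
  white-kerneled: 1125 × 1/16 = 70.3125
χ² = Σ (O − E)² / E
  red-kerneled: (1049 − 1054.6875)² / 1054.6875 = 0.0307
  white-kerneled: (76 − 70.3125)² / 70.3125 = 0.4601
χ² = 0.0307 + 0.4601 = 0.4908 ≈ 0.491
Degrees of freedom = 2 − 1 = 1; critical value at α = 0.01 is 6.635.
Since 0.491 < 6.635, we fail to reject the null hypothesis — the data are consistent with the 15:1 ratio.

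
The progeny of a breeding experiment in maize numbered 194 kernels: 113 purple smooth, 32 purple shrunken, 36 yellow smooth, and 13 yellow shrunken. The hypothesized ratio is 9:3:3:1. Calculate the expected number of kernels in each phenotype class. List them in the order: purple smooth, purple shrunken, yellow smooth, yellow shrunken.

109.125, 36.375, 36.375, 12.125

Total ratio parts = 16. Expected numbers out of 194:
  purple smooth: 194 × 9/16 = 109.125
  purple shrunken: 194 × 3/16 = 36.375
  yellow smooth: 194 × 3/16 = 36.375
  yellow shrunken: 194 × 1/16 = 12.125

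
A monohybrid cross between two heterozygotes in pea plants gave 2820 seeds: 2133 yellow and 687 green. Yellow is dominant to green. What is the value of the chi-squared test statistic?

0.613

For a monohybrid cross between heterozygotes with complete dominance, the expected phenotypic ratio is 3:1.
Expected counts for N = 2820 under a 3:1 ratio (total parts = 4):
  yellow: 2820 × 3/4 = 2115
  green: 2820 × 1/4 = 705
χ² = Σ (O − E)² / E
  yellow: (2133 − 2115)² / 2115 = 0.1532
  green: (687 − 705)² / 705 = 0.4596
χ² = 0.1532 + 0.4596 = 0.6128 ≈ 0.613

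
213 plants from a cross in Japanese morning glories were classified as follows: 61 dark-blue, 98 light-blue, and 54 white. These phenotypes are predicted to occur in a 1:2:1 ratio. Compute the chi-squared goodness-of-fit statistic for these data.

1.817

Under the 1:2:1 hypothesis (Σ ratio = 4, N = 213):
  dark-blue: 213 × 1/4 = 53.25
  light-blue: 213 × 2/4 = 106.5
  white: 213 × 1/4 = 53.25
χ² = Σ (O − E)² / E
  dark-blue: (61 − 53.25)² / 53.25 = 1.1279
  light-blue: (98 − 106.5)² / 106.5 = 0.6784
  white: (54 − 53.25)² / 53.25 = 0.0106
χ² = 1.1279 + 0.6784 + 0.0106 = 1.8169 ≈ 1.817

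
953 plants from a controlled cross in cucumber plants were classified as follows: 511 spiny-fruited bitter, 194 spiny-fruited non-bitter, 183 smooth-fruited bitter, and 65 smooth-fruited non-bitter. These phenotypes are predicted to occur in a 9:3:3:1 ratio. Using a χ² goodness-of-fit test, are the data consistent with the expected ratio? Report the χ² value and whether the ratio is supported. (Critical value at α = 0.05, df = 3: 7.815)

Total ratio parts = 16. Expected numbers out of 953:
  spiny-fruited bitter: 953 × 9/16 = 536.0625
  spiny-fruited non-bitter: 953 × 3/16 = 178.6875
  smooth-fruited bitter: 953 × 3/16 = 178.6875
  smooth-fruited non-bitter: 953 × 1/16 = 59.5625
χ² = Σ (O − E)² / E
  spiny-fruited bitter: (511 − 536.0625)² / 536.0625 = 1.1717
  spiny-fruited non-bitter: (194 − 178.6875)² / 178.6875 = 1.3122
  smooth-fruited bitter: (183 − 178.6875)² / 178.6875 = 0.1041
  smooth-fruited non-bitter: (65 − 59.5625)² / 59.5625 = 0.4964
χ² = 1.1717 + 1.3122 + 0.1041 + 0.4964 = 3.0844 ≈ 3.084
Degrees of freedom = 4 − 1 = 3; critical value at α = 0.05 is 7.815.
Since 3.084 < 7.815, we fail to reject the null hypothesis — the data are consistent with the 9:3:3:1 ratio.

3.084; consistent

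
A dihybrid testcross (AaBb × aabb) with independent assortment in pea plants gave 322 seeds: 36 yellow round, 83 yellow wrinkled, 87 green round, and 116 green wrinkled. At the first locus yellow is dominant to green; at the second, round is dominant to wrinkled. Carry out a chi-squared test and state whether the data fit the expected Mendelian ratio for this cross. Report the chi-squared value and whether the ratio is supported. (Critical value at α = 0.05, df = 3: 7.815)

40.857; not consistent

A dihybrid testcross with independent assortment gives a 1:1:1:1 ratio.
Expected counts for N = 322 under a 1:1:1:1 ratio (total parts = 4):
  yellow round: 322 × 1/4 = 80.5
  yellow wrinkled: 322 × 1/4 = 80.5
  green round: 322 × 1/4 = 80.5
  green wrinkled: 322 × 1/4 = 80.5
χ² = Σ (O − E)² / E
  yellow round: (36 − 80.5)² / 80.5 = 24.5994
  yellow wrinkled: (83 − 80.5)² / 80.5 = 0.0776
  green round: (87 − 80.5)² / 80.5 = 0.5248
  green wrinkled: (116 − 80.5)² / 80.5 = 15.6553
χ² = 24.5994 + 0.0776 + 0.5248 + 15.6553 = 40.8571 ≈ 40.857
Degrees of freedom = 4 − 1 = 3; critical value at α = 0.05 is 7.815.
Since 40.857 > 7.815, we reject the null hypothesis — the data do not fit the 1:1:1:1 ratio.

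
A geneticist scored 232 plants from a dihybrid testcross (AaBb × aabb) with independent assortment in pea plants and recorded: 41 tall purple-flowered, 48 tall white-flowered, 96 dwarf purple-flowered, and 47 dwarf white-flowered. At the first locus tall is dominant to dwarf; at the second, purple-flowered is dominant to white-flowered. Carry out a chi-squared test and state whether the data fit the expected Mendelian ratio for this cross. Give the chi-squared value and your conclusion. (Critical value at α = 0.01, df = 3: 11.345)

A dihybrid testcross with independent assortment gives a 1:1:1:1 ratio.
Total ratio parts = 4. Expected numbers out of 232:
  tall purple-flowered: 232 × 1/4 = 58
  tall white-flowered: 232 × 1/4 = 58
  dwarf purple-flowered: 232 × 1/4 = 58
  dwarf white-flowered: 232 × 1/4 = 58
χ² = Σ (O − E)² / E
  tall purple-flowered: (41 − 58)² / 58 = 4.9828
  tall white-flowered: (48 − 58)² / 58 = 1.7241
  dwarf purple-flowered: (96 − 58)² / 58 = 24.8966
  dwarf white-flowered: (47 − 58)² / 58 = 2.0862
χ² = 4.9828 + 1.7241 + 24.8966 + 2.0862 = 33.6897 ≈ 33.690
Degrees of freedom = 4 − 1 = 3; critical value at α = 0.01 is 11.345.
Since 33.690 > 11.345, we reject the null hypothesis — the data do not fit the 1:1:1:1 ratio.

33.690; not consistent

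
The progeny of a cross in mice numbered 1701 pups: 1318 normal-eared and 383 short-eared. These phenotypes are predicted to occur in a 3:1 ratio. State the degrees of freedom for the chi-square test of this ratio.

A goodness-of-fit test with 2 phenotype classes has df = 2 − 1 = 1.

1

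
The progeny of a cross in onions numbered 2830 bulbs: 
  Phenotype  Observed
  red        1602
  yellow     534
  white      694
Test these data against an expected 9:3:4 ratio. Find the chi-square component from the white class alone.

The 9:3:4 ratio has 16 parts, so with N = 2830 the expected counts are:
  red: 2830 × 9/16 = 1591.875
  yellow: 2830 × 3/16 = 530.625
  white: 2830 × 4/16 = 707.5
Contribution of white: (694 − 707.5)² / 707.5 = 0.2576

0.258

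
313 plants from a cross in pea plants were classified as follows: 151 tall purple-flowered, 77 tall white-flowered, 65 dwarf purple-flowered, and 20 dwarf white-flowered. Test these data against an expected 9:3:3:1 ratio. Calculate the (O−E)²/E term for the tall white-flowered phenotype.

5.714

Under the 9:3:3:1 hypothesis (Σ ratio = 16, N = 313):
  tall purple-flowered: 313 × 9/16 = 176.0625
  tall white-flowered: 313 × 3/16 = 58.6875
  dwarf purple-flowered: 313 × 3/16 = 58.6875
  dwarf white-flowered: 313 × 1/16 = 19.5625
Contribution of tall white-flowered: (77 − 58.6875)² / 58.6875 = 5.7141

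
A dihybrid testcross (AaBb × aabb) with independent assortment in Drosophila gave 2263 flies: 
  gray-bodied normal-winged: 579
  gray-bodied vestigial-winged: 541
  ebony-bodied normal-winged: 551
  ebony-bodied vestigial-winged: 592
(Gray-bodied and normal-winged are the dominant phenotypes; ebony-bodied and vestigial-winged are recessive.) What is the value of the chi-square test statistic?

2.996

A dihybrid testcross with independent assortment gives a 1:1:1:1 ratio.
Expected counts for N = 2263 under a 1:1:1:1 ratio (total parts = 4):
  gray-bodied normal-winged: 2263 × 1/4 = 565.75
  gray-bodied vestigial-winged: 2263 × 1/4 = 565.75
  ebony-bodied normal-winged: 2263 × 1/4 = 565.75
  ebony-bodied vestigial-winged: 2263 × 1/4 = 565.75
χ² = Σ (O − E)² / E
  gray-bodied normal-winged: (579 − 565.75)² / 565.75 = 0.3103
  gray-bodied vestigial-winged: (541 − 565.75)² / 565.75 = 1.0827
  ebony-bodied normal-winged: (551 − 565.75)² / 565.75 = 0.3846
  ebony-bodied vestigial-winged: (592 − 565.75)² / 565.75 = 1.2180
χ² = 0.3103 + 1.0827 + 0.3846 + 1.2180 = 2.9956 ≈ 2.996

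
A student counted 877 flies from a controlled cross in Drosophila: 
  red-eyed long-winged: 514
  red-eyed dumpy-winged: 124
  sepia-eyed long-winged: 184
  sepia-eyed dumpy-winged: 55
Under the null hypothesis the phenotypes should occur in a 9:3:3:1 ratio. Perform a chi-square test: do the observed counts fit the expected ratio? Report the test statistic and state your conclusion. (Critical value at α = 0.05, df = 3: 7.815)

13.140; not consistent

Expected counts for N = 877 under a 9:3:3:1 ratio (total parts = 16):
  red-eyed long-winged: 877 × 9/16 = 493.3125
  red-eyed dumpy-winged: 877 × 3/16 = 164.4375
  sepia-eyed long-winged: 877 × 3/16 = 164.4375
  sepia-eyed dumpy-winged: 877 × 1/16 = 54.8125
χ² = Σ (O − E)² / E
  red-eyed long-winged: (514 − 493.3125)² / 493.3125 = 0.8675
  red-eyed dumpy-winged: (124 − 164.4375)² / 164.4375 = 9.9442
  sepia-eyed long-winged: (184 − 164.4375)² / 164.4375 = 2.3273
  sepia-eyed dumpy-winged: (55 − 54.8125)² / 54.8125 = 0.0006
χ² = 0.8675 + 9.9442 + 2.3273 + 0.0006 = 13.1396 ≈ 13.140
Degrees of freedom = 4 − 1 = 3; critical value at α = 0.05 is 7.815.
Since 13.140 > 7.815, we reject the null hypothesis — the data do not fit the 9:3:3:1 ratio.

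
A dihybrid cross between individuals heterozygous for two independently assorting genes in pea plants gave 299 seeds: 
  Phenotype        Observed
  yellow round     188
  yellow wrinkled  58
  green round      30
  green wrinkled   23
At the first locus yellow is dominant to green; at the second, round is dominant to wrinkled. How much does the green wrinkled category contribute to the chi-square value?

A dihybrid F₂ with independent assortment and complete dominance at both loci gives a 9:3:3:1 phenotypic ratio.
The 9:3:3:1 ratio has 16 parts, so with N = 299 the expected counts are:
  yellow round: 299 × 9/16 = 168.1875
  yellow wrinkled: 299 × 3/16 = 56.0625
  green round: 299 × 3/16 = 56.0625
  green wrinkled: 299 × 1/16 = 18.6875
Contribution of green wrinkled: (23 − 18.6875)² / 18.6875 = 0.9952

0.995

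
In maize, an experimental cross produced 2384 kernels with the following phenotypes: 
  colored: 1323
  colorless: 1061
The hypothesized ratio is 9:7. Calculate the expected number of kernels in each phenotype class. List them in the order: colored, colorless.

The 9:7 ratio has 16 parts, so with N = 2384 the expected counts are:
  colored: 2384 × 9/16 = 1341
  colorless: 2384 × 7/16 = 1043

1341, 1043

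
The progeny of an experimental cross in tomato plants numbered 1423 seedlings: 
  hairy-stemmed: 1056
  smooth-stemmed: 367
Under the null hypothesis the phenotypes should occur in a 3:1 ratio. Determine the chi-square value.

0.474

Expected counts for N = 1423 under a 3:1 ratio (total parts = 4):
  hairy-stemmed: 1423 × 3/4 = 1067.25
  smooth-stemmed: 1423 × 1/4 = 355.75
χ² = Σ (O − E)² / E
  hairy-stemmed: (1056 − 1067.25)² / 1067.25 = 0.1186
  smooth-stemmed: (367 − 355.75)² / 355.75 = 0.3558
χ² = 0.1186 + 0.3558 = 0.4744 ≈ 0.474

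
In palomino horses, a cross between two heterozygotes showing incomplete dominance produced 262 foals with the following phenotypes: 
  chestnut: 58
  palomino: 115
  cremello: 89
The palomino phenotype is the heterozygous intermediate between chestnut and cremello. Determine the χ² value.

With incomplete dominance, a heterozygote × heterozygote cross gives a 1:2:1 phenotypic ratio.
Total ratio parts = 4. Expected numbers out of 262:
  chestnut: 262 × 1/4 = 65.5
  palomino: 262 × 2/4 = 131
  cremello: 262 × 1/4 = 65.5
χ² = Σ (O − E)² / E
  chestnut: (58 − 65.5)² / 65.5 = 0.8588
  palomino: (115 − 131)² / 131 = 1.9542
  cremello: (89 − 65.5)² / 65.5 = 8.4313
χ² = 0.8588 + 1.9542 + 8.4313 = 11.2443 ≈ 11.244

11.244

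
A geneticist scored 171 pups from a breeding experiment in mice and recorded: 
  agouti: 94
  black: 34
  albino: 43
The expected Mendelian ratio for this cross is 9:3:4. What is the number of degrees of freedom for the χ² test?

2

A goodness-of-fit test with 3 phenotype classes has df = 3 − 1 = 2.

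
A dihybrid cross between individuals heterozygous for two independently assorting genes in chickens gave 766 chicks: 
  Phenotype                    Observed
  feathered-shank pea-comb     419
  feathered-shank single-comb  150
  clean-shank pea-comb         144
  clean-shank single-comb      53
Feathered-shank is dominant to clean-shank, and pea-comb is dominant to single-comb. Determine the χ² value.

A dihybrid F₂ with independent assortment and complete dominance at both loci gives a 9:3:3:1 phenotypic ratio.
Under the 9:3:3:1 hypothesis (Σ ratio = 16, N = 766):
  feathered-shank pea-comb: 766 × 9/16 = 430.875
  feathered-shank single-comb: 766 × 3/16 = 143.625
  clean-shank pea-comb: 766 × 3/16 = 143.625
  clean-shank single-comb: 766 × 1/16 = 47.875
χ² = Σ (O − E)² / E
  feathered-shank pea-comb: (419 − 430.875)² / 430.875 = 0.3273
  feathered-shank single-comb: (150 − 143.625)² / 143.625 = 0.2830
  clean-shank pea-comb: (144 − 143.625)² / 143.625 = 0.0010
  clean-shank single-comb: (53 − 47.875)² / 47.875 = 0.5486
χ² = 0.3273 + 0.2830 + 0.0010 + 0.5486 = 1.1599 ≈ 1.160

1.160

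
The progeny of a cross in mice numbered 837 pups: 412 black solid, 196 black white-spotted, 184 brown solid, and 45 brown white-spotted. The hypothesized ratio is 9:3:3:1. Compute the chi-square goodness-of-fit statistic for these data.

22.758

Expected counts for N = 837 under a 9:3:3:1 ratio (total parts = 16):
  black solid: 837 × 9/16 = 470.8125
  black white-spotted: 837 × 3/16 = 156.9375
  brown solid: 837 × 3/16 = 156.9375
  brown white-spotted: 837 × 1/16 = 52.3125
χ² = Σ (O − E)² / E
  black solid: (412 − 470.8125)² / 470.8125 = 7.3467
  black white-spotted: (196 − 156.9375)² / 156.9375 = 9.7228
  brown solid: (184 − 156.9375)² / 156.9375 = 4.6667
  brown white-spotted: (45 − 52.3125)² / 52.3125 = 1.0222
χ² = 7.3467 + 9.7228 + 4.6667 + 1.0222 = 22.7584 ≈ 22.758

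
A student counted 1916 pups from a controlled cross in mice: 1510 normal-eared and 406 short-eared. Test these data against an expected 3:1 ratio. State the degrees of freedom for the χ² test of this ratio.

A goodness-of-fit test with 2 phenotype classes has df = 2 − 1 = 1.

1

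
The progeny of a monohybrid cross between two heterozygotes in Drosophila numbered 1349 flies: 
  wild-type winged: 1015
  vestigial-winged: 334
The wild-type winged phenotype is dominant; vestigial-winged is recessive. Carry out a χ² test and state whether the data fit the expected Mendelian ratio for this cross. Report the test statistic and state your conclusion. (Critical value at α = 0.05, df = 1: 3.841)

0.042; consistent

For a monohybrid cross between heterozygotes with complete dominance, the expected phenotypic ratio is 3:1.
Total ratio parts = 4. Expected numbers out of 1349:
  wild-type winged: 1349 × 3/4 = 1011.75
  vestigial-winged: 1349 × 1/4 = 337.25
χ² = Σ (O − E)² / E
  wild-type winged: (1015 − 1011.75)² / 1011.75 = 0.0104
  vestigial-winged: (334 − 337.25)² / 337.25 = 0.0313
χ² = 0.0104 + 0.0313 = 0.0417 ≈ 0.042
Degrees of freedom = 2 − 1 = 1; critical value at α = 0.05 is 3.841.
Since 0.042 < 3.841, we fail to reject the null hypothesis — the data are consistent with the 3:1 ratio.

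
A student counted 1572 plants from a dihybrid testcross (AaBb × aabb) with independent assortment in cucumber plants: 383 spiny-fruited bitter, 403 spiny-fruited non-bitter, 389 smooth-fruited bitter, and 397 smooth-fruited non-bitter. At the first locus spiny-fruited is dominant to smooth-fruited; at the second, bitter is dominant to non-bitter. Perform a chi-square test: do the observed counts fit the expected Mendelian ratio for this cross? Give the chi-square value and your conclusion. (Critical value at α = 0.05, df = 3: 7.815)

A dihybrid testcross with independent assortment gives a 1:1:1:1 ratio.
Expected counts for N = 1572 under a 1:1:1:1 ratio (total parts = 4):
  spiny-fruited bitter: 1572 × 1/4 = 393
  spiny-fruited non-bitter: 1572 × 1/4 = 393
  smooth-fruited bitter: 1572 × 1/4 = 393
  smooth-fruited non-bitter: 1572 × 1/4 = 393
χ² = Σ (O − E)² / E
  spiny-fruited bitter: (383 − 393)² / 393 = 0.2545
  spiny-fruited non-bitter: (403 − 393)² / 393 = 0.2545
  smooth-fruited bitter: (389 − 393)² / 393 = 0.0407
  smooth-fruited non-bitter: (397 − 393)² / 393 = 0.0407
χ² = 0.2545 + 0.2545 + 0.0407 + 0.0407 = 0.5904 ≈ 0.590
Degrees of freedom = 4 − 1 = 3; critical value at α = 0.05 is 7.815.
Since 0.590 < 7.815, we fail to reject the null hypothesis — the data are consistent with the 1:1:1:1 ratio.

0.590; consistent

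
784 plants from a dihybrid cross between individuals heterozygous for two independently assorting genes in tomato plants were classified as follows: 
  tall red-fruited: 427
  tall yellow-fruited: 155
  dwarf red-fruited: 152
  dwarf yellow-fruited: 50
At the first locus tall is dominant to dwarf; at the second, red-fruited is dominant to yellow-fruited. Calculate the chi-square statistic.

1.070

A dihybrid F₂ with independent assortment and complete dominance at both loci gives a 9:3:3:1 phenotypic ratio.
Total ratio parts = 16. Expected numbers out of 784:
  tall red-fruited: 784 × 9/16 = 441
  tall yellow-fruited: 784 × 3/16 = 147
  dwarf red-fruited: 784 × 3/16 = 147
  dwarf yellow-fruited: 784 × 1/16 = 49
χ² = Σ (O − E)² / E
  tall red-fruited: (427 − 441)² / 441 = 0.4444
  tall yellow-fruited: (155 − 147)² / 147 = 0.4354
  dwarf red-fruited: (152 − 147)² / 147 = 0.1701
  dwarf yellow-fruited: (50 − 49)² / 49 = 0.0204
χ² = 0.4444 + 0.4354 + 0.1701 + 0.0204 = 1.0703 ≈ 1.070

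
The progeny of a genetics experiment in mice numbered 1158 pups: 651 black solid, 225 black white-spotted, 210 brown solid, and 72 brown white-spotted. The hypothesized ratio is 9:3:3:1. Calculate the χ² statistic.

The 9:3:3:1 ratio has 16 parts, so with N = 1158 the expected counts are:
  black solid: 1158 × 9/16 = 651.375
  black white-spotted: 1158 × 3/16 = 217.125
  brown solid: 1158 × 3/16 = 217.125
  brown white-spotted: 1158 × 1/16 = 72.375
χ² = Σ (O − E)² / E
  black solid: (651 − 651.375)² / 651.375 = 0.0002
  black white-spotted: (225 − 217.125)² / 217.125 = 0.2856
  brown solid: (210 − 217.125)² / 217.125 = 0.2338
  brown white-spotted: (72 − 72.375)² / 72.375 = 0.0019
χ² = 0.0002 + 0.2856 + 0.2338 + 0.0019 = 0.5215 ≈ 0.522

0.522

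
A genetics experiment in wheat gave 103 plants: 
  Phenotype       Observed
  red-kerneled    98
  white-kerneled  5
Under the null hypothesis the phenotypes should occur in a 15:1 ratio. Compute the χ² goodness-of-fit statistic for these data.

0.342

Expected counts for N = 103 under a 15:1 ratio (total parts = 16):
  red-kerneled: 103 × 15/16 = 96.5625
  white-kerneled: 103 × 1/16 = 6.4375
χ² = Σ (O − E)² / E
  red-kerneled: (98 − 96.5625)² / 96.5625 = 0.0214
  white-kerneled: (5 − 6.4375)² / 6.4375 = 0.3210
χ² = 0.0214 + 0.3210 = 0.3424 ≈ 0.342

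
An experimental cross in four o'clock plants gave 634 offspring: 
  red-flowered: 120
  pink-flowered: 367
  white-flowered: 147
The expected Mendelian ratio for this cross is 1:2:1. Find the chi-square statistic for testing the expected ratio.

18.073

Under the 1:2:1 hypothesis (Σ ratio = 4, N = 634):
  red-flowered: 634 × 1/4 = 158.5
  pink-flowered: 634 × 2/4 = 317
  white-flowered: 634 × 1/4 = 158.5
χ² = Σ (O − E)² / E
  red-flowered: (120 − 158.5)² / 158.5 = 9.3517
  pink-flowered: (367 − 317)² / 317 = 7.8864
  white-flowered: (147 − 158.5)² / 158.5 = 0.8344
χ² = 9.3517 + 7.8864 + 0.8344 = 18.0725 ≈ 18.073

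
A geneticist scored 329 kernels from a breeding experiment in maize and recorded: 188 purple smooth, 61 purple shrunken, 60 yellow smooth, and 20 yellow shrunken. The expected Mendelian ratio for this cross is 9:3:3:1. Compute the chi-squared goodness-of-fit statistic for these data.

0.116

Total ratio parts = 16. Expected numbers out of 329:
  purple smooth: 329 × 9/16 = 185.0625
  purple shrunken: 329 × 3/16 = 61.6875
  yellow smooth: 329 × 3/16 = 61.6875
  yellow shrunken: 329 × 1/16 = 20.5625
χ² = Σ (O − E)² / E
  purple smooth: (188 − 185.0625)² / 185.0625 = 0.0466
  purple shrunken: (61 − 61.6875)² / 61.6875 = 0.0077
  yellow smooth: (60 − 61.6875)² / 61.6875 = 0.0462
  yellow shrunken: (20 − 20.5625)² / 20.5625 = 0.0154
χ² = 0.0466 + 0.0077 + 0.0462 + 0.0154 = 0.1159 ≈ 0.116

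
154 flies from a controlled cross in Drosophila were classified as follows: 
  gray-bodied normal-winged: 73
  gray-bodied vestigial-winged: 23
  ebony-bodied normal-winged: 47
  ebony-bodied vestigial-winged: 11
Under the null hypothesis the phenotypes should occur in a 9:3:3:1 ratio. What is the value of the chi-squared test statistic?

Under the 9:3:3:1 hypothesis (Σ ratio = 16, N = 154):
  gray-bodied normal-winged: 154 × 9/16 = 86.625
  gray-bodied vestigial-winged: 154 × 3/16 = 28.875
  ebony-bodied normal-winged: 154 × 3/16 = 28.875
  ebony-bodied vestigial-winged: 154 × 1/16 = 9.625
χ² = Σ (O − E)² / E
  gray-bodied normal-winged: (73 − 86.625)² / 86.625 = 2.1430
  gray-bodied vestigial-winged: (23 − 28.875)² / 28.875 = 1.1953
  ebony-bodied normal-winged: (47 − 28.875)² / 28.875 = 11.3772
  ebony-bodied vestigial-winged: (11 − 9.625)² / 9.625 = 0.1964
χ² = 2.1430 + 1.1953 + 11.3772 + 0.1964 = 14.9119 ≈ 14.912

14.912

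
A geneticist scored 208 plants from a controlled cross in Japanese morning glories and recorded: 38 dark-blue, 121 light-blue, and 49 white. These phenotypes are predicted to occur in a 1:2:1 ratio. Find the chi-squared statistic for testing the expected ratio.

6.721

The 1:2:1 ratio has 4 parts, so with N = 208 the expected counts are:
  dark-blue: 208 × 1/4 = 52
  light-blue: 208 × 2/4 = 104
  white: 208 × 1/4 = 52
χ² = Σ (O − E)² / E
  dark-blue: (38 − 52)² / 52 = 3.7692
  light-blue: (121 − 104)² / 104 = 2.7788
  white: (49 − 52)² / 52 = 0.1731
χ² = 3.7692 + 2.7788 + 0.1731 = 6.7211 ≈ 6.721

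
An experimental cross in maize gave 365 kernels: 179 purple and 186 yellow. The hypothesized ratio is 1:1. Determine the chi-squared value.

0.134

The 1:1 ratio has 2 parts, so with N = 365 the expected counts are:
  purple: 365 × 1/2 = 182.5
  yellow: 365 × 1/2 = 182.5
χ² = Σ (O − E)² / E
  purple: (179 − 182.5)² / 182.5 = 0.0671
  yellow: (186 − 182.5)² / 182.5 = 0.0671
χ² = 0.0671 + 0.0671 = 0.1342 ≈ 0.134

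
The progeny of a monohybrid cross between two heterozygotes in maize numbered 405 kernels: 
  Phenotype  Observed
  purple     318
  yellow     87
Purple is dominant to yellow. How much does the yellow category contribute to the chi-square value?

2.006

For a monohybrid cross between heterozygotes with complete dominance, the expected phenotypic ratio is 3:1.
Expected counts for N = 405 under a 3:1 ratio (total parts = 4):
  purple: 405 × 3/4 = 303.75
  yellow: 405 × 1/4 = 101.25
Contribution of yellow: (87 − 101.25)² / 101.25 = 2.0056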